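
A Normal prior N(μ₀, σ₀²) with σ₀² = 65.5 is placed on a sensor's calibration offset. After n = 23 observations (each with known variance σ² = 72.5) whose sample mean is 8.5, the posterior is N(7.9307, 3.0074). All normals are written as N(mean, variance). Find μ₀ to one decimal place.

μ₀ = -3.9

With known observation variance, the Normal–Normal posterior has precision τ_n = τ₀ + n/σ² and mean μ_n = (τ₀μ₀ + (n/σ²)x̄)/τ_n.
Here τ₀ = 1/65.5 = 0.015267 and τ_data = 23/72.5 = 0.317241, so τ_n = 0.332508.
Rearranging for μ₀: μ₀ = (μ_n·τ_n − τ_data·x̄)/τ₀ = (7.9307·0.332508 − 0.317241·8.5) / 0.015267 = -0.059527/0.015267 ≈ -3.9.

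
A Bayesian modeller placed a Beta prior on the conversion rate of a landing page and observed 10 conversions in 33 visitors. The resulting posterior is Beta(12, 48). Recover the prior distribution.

A Beta(α, β) prior with s successes and f failures in binomial data gives a Beta(α+s, β+f) posterior.
So α = 12 − 10 = 2 and β = 48 − 23 = 25.

Beta(2, 25)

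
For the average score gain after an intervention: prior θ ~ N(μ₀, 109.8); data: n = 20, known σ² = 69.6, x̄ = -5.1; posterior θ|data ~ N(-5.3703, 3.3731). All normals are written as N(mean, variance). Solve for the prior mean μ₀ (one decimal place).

The posterior mean is a precision-weighted average: μ_n = (τ₀μ₀ + τ_data·x̄)/(τ₀+τ_data), with τ₀=1/σ₀² and τ_data=n/σ².
Here τ₀ = 1/109.8 = 0.009107 and τ_data = 20/69.6 = 0.287356, so τ_n = 0.296463.
Rearranging for μ₀: μ₀ = (μ_n·τ_n − τ_data·x̄)/τ₀ = (-5.3703·0.296463 − 0.287356·-5.1) / 0.009107 = -0.126580/0.009107 ≈ -13.9.

μ₀ = -13.9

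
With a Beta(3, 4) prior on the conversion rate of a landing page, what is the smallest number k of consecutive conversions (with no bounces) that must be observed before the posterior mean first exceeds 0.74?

k = 9

After k conversions and 0 bounces the posterior is Beta(3+k, 4), with mean (3+k)/(3+4+k).
Set (3+k)/(7+k) > 0.74 and solve: k > (0.74·7 − 3)/(1 − 0.74) = 8.385.
The smallest integer exceeding 8.385 is 9.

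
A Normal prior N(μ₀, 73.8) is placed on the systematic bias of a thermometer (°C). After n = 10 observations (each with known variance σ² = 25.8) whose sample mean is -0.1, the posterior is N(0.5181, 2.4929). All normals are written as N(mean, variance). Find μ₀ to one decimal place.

μ₀ = 18.2

With known observation variance, the Normal–Normal posterior has precision τ_n = τ₀ + n/σ² and mean μ_n = (τ₀μ₀ + (n/σ²)x̄)/τ_n.
Here τ₀ = 1/73.8 = 0.013550 and τ_data = 10/25.8 = 0.387597, so τ_n = 0.401147.
Rearranging for μ₀: μ₀ = (μ_n·τ_n − τ_data·x̄)/τ₀ = (0.5181·0.401147 − 0.387597·-0.1) / 0.013550 = 0.246594/0.013550 ≈ 18.2.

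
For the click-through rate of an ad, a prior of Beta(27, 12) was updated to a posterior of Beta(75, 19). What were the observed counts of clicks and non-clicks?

48 clicks and 7 non-clicks

A Beta(α, β) prior with s successes and f failures in binomial data gives a Beta(α+s, β+f) posterior.
Match parameters: s=75−27=48, f=19−12=7.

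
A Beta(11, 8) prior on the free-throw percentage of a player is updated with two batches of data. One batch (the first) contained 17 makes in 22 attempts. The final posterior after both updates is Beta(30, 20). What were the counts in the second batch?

Because Beta–binomial updating is additive in the counts, the combined data contributed (α_post−α_prior, β_post−β_prior) successes and failures.
Total across both batches: 30−11=19 makes, 20−8=12 misses.
Subtract the first batch: 19−17=2 makes and 12−5=7 misses.

2 makes and 7 misses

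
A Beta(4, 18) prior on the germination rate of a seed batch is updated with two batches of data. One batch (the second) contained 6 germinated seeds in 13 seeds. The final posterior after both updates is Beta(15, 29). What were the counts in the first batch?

5 germinated seeds and 4 non-germinating seeds

Sequential conjugate updates are equivalent to a single update on the pooled data, so total successes = posterior α − prior α and total failures = posterior β − prior β.
Total across both batches: 15−4=11 germinated seeds, 29−18=11 non-germinating seeds.
Subtract the second batch: 11−6=5 germinated seeds and 11−7=4 non-germinating seeds.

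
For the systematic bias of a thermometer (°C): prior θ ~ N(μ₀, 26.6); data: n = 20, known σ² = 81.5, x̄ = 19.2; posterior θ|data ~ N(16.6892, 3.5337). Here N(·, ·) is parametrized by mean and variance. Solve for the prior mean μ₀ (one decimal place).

μ₀ = 0.3

With known observation variance, the Normal–Normal posterior has precision τ_n = τ₀ + n/σ² and mean μ_n = (τ₀μ₀ + (n/σ²)x̄)/τ_n.
Here τ₀ = 1/26.6 = 0.037594 and τ_data = 20/81.5 = 0.245399, so τ_n = 0.282993.
Rearranging for μ₀: μ₀ = (μ_n·τ_n − τ_data·x̄)/τ₀ = (16.6892·0.282993 − 0.245399·19.2) / 0.037594 = 0.011266/0.037594 ≈ 0.3.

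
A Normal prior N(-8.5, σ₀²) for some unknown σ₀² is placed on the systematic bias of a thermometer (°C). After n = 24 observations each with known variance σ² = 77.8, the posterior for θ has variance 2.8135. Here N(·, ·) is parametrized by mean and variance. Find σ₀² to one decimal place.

Posterior precision equals prior precision plus data precision: 1/σ_n² = 1/σ₀² + n/σ².
So 1/σ₀² = 1/2.8135 − 24/77.8 = 0.355429 − 0.308483 = 0.046946.
Hence σ₀² = 1/0.046946 ≈ 21.3.

σ₀² = 21.3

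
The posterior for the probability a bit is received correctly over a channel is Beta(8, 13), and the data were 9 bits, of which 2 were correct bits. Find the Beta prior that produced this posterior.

Beta(6, 6)

Under Beta–binomial conjugacy the posterior parameters are (a+s, b+f).
Subtract the data counts: 8−2=6, 13−7=6.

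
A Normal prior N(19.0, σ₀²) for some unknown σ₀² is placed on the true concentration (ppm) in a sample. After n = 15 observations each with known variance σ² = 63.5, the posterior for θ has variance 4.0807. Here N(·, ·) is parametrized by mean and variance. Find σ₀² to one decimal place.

σ₀² = 113.2

For the Normal–Normal model with known σ², precisions add: τ_n = τ₀ + n/σ².
So 1/σ₀² = 1/4.0807 − 15/63.5 = 0.245056 − 0.236220 = 0.008836.
Hence σ₀² = 1/0.008836 ≈ 113.2.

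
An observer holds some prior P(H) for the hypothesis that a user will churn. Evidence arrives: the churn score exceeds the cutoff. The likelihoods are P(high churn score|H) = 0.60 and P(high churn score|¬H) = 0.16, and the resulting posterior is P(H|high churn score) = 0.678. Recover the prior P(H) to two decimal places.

P(H) = 0.36

Bayes' rule in odds form gives O(H|E) = O(H)·[P(E|H)/P(E|¬H)], hence O(H) = O(H|E)/LR.
Posterior odds = 0.678/(1−0.678) = 2.1056. LR = 0.60/0.16 = 3.7500.
Prior odds = 2.1056/3.7500 = 0.5615, so P(H) = 0.5615/(1+0.5615) ≈ 0.36.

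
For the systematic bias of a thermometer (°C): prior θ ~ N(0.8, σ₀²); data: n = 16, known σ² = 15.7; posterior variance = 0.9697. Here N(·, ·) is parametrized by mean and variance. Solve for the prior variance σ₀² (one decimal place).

σ₀² = 82.4

Posterior precision equals prior precision plus data precision: 1/σ_n² = 1/σ₀² + n/σ².
So 1/σ₀² = 1/0.9697 − 16/15.7 = 1.031247 − 1.019108 = 0.012139.
Hence σ₀² = 1/0.012139 ≈ 82.4.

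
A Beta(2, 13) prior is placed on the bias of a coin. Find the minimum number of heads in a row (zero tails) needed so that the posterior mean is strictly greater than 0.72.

After k heads and 0 tails the posterior is Beta(2+k, 13), with mean (2+k)/(2+13+k).
Set (2+k)/(15+k) > 0.72 and solve: k > (0.72·15 − 2)/(1 − 0.72) = 31.429.
The smallest integer exceeding 31.429 is 32, and checking k=32: (34)/(47) = 0.7234 > 0.72.

k = 32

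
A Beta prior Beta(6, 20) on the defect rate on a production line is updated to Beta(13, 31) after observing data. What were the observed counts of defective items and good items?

Under Beta–binomial conjugacy the posterior parameters are (α+s, β+f).
So s = 13 − 6 = 7 and f = 31 − 20 = 11.

7 defective items and 11 good items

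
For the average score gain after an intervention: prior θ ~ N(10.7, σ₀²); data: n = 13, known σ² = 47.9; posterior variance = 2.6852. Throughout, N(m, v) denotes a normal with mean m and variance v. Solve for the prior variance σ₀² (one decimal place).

σ₀² = 9.9

Posterior precision equals prior precision plus data precision: 1/σ_n² = 1/σ₀² + n/σ².
So 1/σ₀² = 1/2.6852 − 13/47.9 = 0.372412 − 0.271399 = 0.101013.
Hence σ₀² = 1/0.101013 ≈ 9.9.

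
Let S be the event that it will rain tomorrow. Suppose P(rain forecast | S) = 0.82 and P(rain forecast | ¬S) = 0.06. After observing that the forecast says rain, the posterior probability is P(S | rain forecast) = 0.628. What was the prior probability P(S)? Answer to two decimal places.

In odds form, posterior odds = prior odds × likelihood ratio, so prior odds = posterior odds ÷ LR.
Posterior odds = 0.628/(1−0.628) = 1.6882. LR = 0.82/0.06 = 13.6667.
Prior odds = 1.6882/13.6667 = 0.1235, so P(S) = 0.1235/(1+0.1235) ≈ 0.11.

P(S) = 0.11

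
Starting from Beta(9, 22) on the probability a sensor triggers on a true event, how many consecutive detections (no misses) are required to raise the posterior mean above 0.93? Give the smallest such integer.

k = 284

After k detections and 0 misses the posterior is Beta(9+k, 22), with mean (9+k)/(9+22+k).
Set (9+k)/(31+k) > 0.93 and solve: k > (0.93·31 − 9)/(1 − 0.93) = 283.286.
The smallest integer exceeding 283.286 is 284.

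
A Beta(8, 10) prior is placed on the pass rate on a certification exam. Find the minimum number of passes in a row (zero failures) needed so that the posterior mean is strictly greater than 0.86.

k = 54

After k passes and 0 failures the posterior is Beta(8+k, 10), with mean (8+k)/(8+10+k).
Set (8+k)/(18+k) > 0.86 and solve: k > (0.86·18 − 8)/(1 − 0.86) = 53.429.
The smallest integer exceeding 53.429 is 54.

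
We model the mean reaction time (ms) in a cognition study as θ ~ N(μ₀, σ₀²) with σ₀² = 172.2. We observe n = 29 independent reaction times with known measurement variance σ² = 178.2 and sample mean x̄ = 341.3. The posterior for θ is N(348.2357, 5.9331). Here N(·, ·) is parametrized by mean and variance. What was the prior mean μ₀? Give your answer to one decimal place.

μ₀ = 542.6

The posterior mean is a precision-weighted average: μ_n = (τ₀μ₀ + τ_data·x̄)/(τ₀+τ_data), with τ₀=1/σ₀² and τ_data=n/σ².
Here τ₀ = 1/172.2 = 0.005807 and τ_data = 29/178.2 = 0.162738, so τ_n = 0.168545.
Rearranging for μ₀: μ₀ = (μ_n·τ_n − τ_data·x̄)/τ₀ = (348.2357·0.168545 − 0.162738·341.3) / 0.005807 = 3.150907/0.005807 ≈ 542.6.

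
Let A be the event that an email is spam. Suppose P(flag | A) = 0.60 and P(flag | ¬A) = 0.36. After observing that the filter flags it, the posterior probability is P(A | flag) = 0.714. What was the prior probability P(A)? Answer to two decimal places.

Bayes' rule in odds form gives O(A|E) = O(A)·[P(E|A)/P(E|¬A)], hence O(A) = O(A|E)/LR.
Posterior odds = 0.714/(1−0.714) = 2.4965. LR = 0.60/0.36 = 1.6667.
Prior odds = 2.4965/1.6667 = 1.4979, so P(A) = 1.4979/(1+1.4979) ≈ 0.60.

P(A) = 0.60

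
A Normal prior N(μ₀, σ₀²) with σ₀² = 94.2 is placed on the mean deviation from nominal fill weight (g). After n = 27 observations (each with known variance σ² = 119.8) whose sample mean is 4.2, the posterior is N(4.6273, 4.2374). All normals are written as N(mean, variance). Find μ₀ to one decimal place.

μ₀ = 13.7

The posterior mean is a precision-weighted average: μ_n = (τ₀μ₀ + τ_data·x̄)/(τ₀+τ_data), with τ₀=1/σ₀² and τ_data=n/σ².
Here τ₀ = 1/94.2 = 0.010616 and τ_data = 27/119.8 = 0.225376, so τ_n = 0.235992.
Rearranging for μ₀: μ₀ = (μ_n·τ_n − τ_data·x̄)/τ₀ = (4.6273·0.235992 − 0.225376·4.2) / 0.010616 = 0.145427/0.010616 ≈ 13.7.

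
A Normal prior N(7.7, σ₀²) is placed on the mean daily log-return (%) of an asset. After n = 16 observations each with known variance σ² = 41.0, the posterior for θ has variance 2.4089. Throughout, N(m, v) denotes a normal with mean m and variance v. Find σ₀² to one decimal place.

σ₀² = 40.2

For the Normal–Normal model with known σ², precisions add: τ_n = τ₀ + n/σ².
So 1/σ₀² = 1/2.4089 − 16/41.0 = 0.415127 − 0.390244 = 0.024883.
Hence σ₀² = 1/0.024883 ≈ 40.2.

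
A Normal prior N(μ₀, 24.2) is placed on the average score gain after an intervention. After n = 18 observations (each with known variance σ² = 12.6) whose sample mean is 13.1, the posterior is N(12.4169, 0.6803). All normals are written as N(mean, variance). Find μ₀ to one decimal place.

The posterior mean is a precision-weighted average: μ_n = (τ₀μ₀ + τ_data·x̄)/(τ₀+τ_data), with τ₀=1/σ₀² and τ_data=n/σ².
Here τ₀ = 1/24.2 = 0.041322 and τ_data = 18/12.6 = 1.428571, so τ_n = 1.469893.
Rearranging for μ₀: μ₀ = (μ_n·τ_n − τ_data·x̄)/τ₀ = (12.4169·1.469893 − 1.428571·13.1) / 0.041322 = -0.462766/0.041322 ≈ -11.2.

μ₀ = -11.2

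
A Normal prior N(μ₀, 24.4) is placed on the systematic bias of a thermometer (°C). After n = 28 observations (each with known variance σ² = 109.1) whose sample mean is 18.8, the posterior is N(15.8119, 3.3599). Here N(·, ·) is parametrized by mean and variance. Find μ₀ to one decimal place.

μ₀ = -2.9

The posterior mean is a precision-weighted average: μ_n = (τ₀μ₀ + τ_data·x̄)/(τ₀+τ_data), with τ₀=1/σ₀² and τ_data=n/σ².
Here τ₀ = 1/24.4 = 0.040984 and τ_data = 28/109.1 = 0.256645, so τ_n = 0.297629.
Rearranging for μ₀: μ₀ = (μ_n·τ_n − τ_data·x̄)/τ₀ = (15.8119·0.297629 − 0.256645·18.8) / 0.040984 = -0.118846/0.040984 ≈ -2.9.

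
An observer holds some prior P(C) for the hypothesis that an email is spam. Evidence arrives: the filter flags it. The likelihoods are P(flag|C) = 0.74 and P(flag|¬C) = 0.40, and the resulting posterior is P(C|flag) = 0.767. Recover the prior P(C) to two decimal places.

P(C) = 0.64

In odds form, posterior odds = prior odds × likelihood ratio, so prior odds = posterior odds ÷ LR.
Posterior odds = 0.767/(1−0.767) = 3.2918. LR = 0.74/0.40 = 1.8500.
Prior odds = 3.2918/1.8500 = 1.7794, so P(C) = 1.7794/(1+1.7794) ≈ 0.64.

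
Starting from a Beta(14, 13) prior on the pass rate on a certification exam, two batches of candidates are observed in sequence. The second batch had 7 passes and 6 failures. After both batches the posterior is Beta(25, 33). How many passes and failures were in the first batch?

4 passes and 14 failures

Sequential conjugate updates are equivalent to a single update on the pooled data, so total successes = posterior α − prior α and total failures = posterior β − prior β.
Total across both batches: 25−14=11 passes, 33−13=20 failures.
Subtract the second batch: 11−7=4 passes and 20−6=14 failures.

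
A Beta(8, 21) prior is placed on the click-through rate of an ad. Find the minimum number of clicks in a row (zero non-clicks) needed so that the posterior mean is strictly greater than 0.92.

k = 234

After k clicks and 0 non-clicks the posterior is Beta(8+k, 21), with mean (8+k)/(8+21+k).
Set (8+k)/(29+k) > 0.92 and solve: k > (0.92·29 − 8)/(1 − 0.92) = 233.500.
The smallest integer exceeding 233.500 is 234.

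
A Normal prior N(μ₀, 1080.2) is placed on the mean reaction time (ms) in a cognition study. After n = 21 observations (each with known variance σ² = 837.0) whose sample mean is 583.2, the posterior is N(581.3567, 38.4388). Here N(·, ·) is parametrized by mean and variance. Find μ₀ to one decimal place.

μ₀ = 531.4

With known observation variance, the Normal–Normal posterior has precision τ_n = τ₀ + n/σ² and mean μ_n = (τ₀μ₀ + (n/σ²)x̄)/τ_n.
Here τ₀ = 1/1080.2 = 0.000926 and τ_data = 21/837.0 = 0.025090, so τ_n = 0.026016.
Rearranging for μ₀: μ₀ = (μ_n·τ_n − τ_data·x̄)/τ₀ = (581.3567·0.026016 − 0.025090·583.2) / 0.000926 = 0.492088/0.000926 ≈ 531.4.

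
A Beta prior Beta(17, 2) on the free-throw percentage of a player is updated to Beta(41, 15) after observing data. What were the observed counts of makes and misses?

24 makes and 13 misses

A Beta(α, β) prior with s successes and f failures in binomial data gives a Beta(α+s, β+f) posterior.
Match parameters: s=41−17=24, f=15−2=13.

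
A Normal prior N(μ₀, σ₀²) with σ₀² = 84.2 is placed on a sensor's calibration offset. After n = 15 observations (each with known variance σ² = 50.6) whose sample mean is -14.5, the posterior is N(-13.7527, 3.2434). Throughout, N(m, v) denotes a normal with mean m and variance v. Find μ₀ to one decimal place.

μ₀ = 4.9

The posterior mean is a precision-weighted average: μ_n = (τ₀μ₀ + τ_data·x̄)/(τ₀+τ_data), with τ₀=1/σ₀² and τ_data=n/σ².
Here τ₀ = 1/84.2 = 0.011876 and τ_data = 15/50.6 = 0.296443, so τ_n = 0.308319.
Rearranging for μ₀: μ₀ = (μ_n·τ_n − τ_data·x̄)/τ₀ = (-13.7527·0.308319 − 0.296443·-14.5) / 0.011876 = 0.058205/0.011876 ≈ 4.9.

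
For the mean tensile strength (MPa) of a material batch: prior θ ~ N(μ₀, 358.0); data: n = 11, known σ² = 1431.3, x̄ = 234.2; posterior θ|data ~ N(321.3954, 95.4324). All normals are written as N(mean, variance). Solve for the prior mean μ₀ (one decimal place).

μ₀ = 561.3

With known observation variance, the Normal–Normal posterior has precision τ_n = τ₀ + n/σ² and mean μ_n = (τ₀μ₀ + (n/σ²)x̄)/τ_n.
Here τ₀ = 1/358.0 = 0.002793 and τ_data = 11/1431.3 = 0.007685, so τ_n = 0.010478.
Rearranging for μ₀: μ₀ = (μ_n·τ_n − τ_data·x̄)/τ₀ = (321.3954·0.010478 − 0.007685·234.2) / 0.002793 = 1.567754/0.002793 ≈ 561.3.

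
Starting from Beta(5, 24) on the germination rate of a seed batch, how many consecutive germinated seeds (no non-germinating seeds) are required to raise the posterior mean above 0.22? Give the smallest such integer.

After k germinated seeds and 0 non-germinating seeds the posterior is Beta(5+k, 24), with mean (5+k)/(5+24+k).
Set (5+k)/(29+k) > 0.22 and solve: k > (0.22·29 − 5)/(1 − 0.22) = 1.769.
The smallest integer exceeding 1.769 is 2, and checking k=2: (7)/(31) = 0.2258 > 0.22.

k = 2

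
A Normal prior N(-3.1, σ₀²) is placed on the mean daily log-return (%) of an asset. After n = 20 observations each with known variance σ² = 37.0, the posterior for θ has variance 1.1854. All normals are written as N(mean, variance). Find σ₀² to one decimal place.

σ₀² = 3.3

For the Normal–Normal model with known σ², precisions add: τ_n = τ₀ + n/σ².
So 1/σ₀² = 1/1.1854 − 20/37.0 = 0.843597 − 0.540541 = 0.303056.
Hence σ₀² = 1/0.303056 ≈ 3.3.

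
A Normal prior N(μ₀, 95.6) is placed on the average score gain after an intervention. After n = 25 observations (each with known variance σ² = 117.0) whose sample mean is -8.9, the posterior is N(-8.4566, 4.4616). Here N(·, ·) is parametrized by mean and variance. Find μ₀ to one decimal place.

μ₀ = 0.6

The posterior mean is a precision-weighted average: μ_n = (τ₀μ₀ + τ_data·x̄)/(τ₀+τ_data), with τ₀=1/σ₀² and τ_data=n/σ².
Here τ₀ = 1/95.6 = 0.010460 and τ_data = 25/117.0 = 0.213675, so τ_n = 0.224135.
Rearranging for μ₀: μ₀ = (μ_n·τ_n − τ_data·x̄)/τ₀ = (-8.4566·0.224135 − 0.213675·-8.9) / 0.010460 = 0.006287/0.010460 ≈ 0.6.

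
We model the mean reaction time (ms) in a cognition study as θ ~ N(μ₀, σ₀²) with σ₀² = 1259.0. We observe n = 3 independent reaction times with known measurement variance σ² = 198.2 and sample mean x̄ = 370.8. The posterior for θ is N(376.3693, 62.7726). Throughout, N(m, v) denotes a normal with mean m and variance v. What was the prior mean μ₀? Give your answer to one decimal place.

The posterior mean is a precision-weighted average: μ_n = (τ₀μ₀ + τ_data·x̄)/(τ₀+τ_data), with τ₀=1/σ₀² and τ_data=n/σ².
Here τ₀ = 1/1259.0 = 0.000794 and τ_data = 3/198.2 = 0.015136, so τ_n = 0.015930.
Rearranging for μ₀: μ₀ = (μ_n·τ_n − τ_data·x̄)/τ₀ = (376.3693·0.015930 − 0.015136·370.8) / 0.000794 = 0.383134/0.000794 ≈ 482.5.

μ₀ = 482.5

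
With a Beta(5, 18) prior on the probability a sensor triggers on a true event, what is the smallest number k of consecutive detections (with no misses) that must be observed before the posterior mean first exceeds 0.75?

k = 50

After k detections and 0 misses the posterior is Beta(5+k, 18), with mean (5+k)/(5+18+k).
Set (5+k)/(23+k) > 0.75 and solve: k > (0.75·23 − 5)/(1 − 0.75) = 49.000.
The smallest integer exceeding 49.000 is 50, and checking k=50: (55)/(73) = 0.7534 > 0.75.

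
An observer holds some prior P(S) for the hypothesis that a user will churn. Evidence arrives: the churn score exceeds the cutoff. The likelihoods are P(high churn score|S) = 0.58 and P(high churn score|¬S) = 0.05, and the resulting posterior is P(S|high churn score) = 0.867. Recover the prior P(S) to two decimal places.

P(S) = 0.36

In odds form, posterior odds = prior odds × likelihood ratio, so prior odds = posterior odds ÷ LR.
Posterior odds = 0.867/(1−0.867) = 6.5188. LR = 0.58/0.05 = 11.6000.
Prior odds = 6.5188/11.6000 = 0.5620, so P(S) = 0.5620/(1+0.5620) ≈ 0.36.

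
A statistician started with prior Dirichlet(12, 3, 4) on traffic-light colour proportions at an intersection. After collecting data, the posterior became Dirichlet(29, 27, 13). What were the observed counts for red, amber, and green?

For a Dirichlet(α) prior with multinomial counts c, the posterior is Dirichlet(α + c) componentwise.
Counts are posterior − prior componentwise: 29−12=17, 27−3=24, 13−4=9.

counts (17, 24, 9)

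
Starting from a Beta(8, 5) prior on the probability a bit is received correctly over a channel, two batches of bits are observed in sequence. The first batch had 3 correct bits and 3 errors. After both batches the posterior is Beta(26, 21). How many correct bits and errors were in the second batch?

Because Beta–binomial updating is additive in the counts, the combined data contributed (α_post−α_prior, β_post−β_prior) successes and failures.
Total across both batches: 26−8=18 correct bits, 21−5=16 errors.
Subtract the first batch: 18−3=15 correct bits and 16−3=13 errors.

15 correct bits and 13 errors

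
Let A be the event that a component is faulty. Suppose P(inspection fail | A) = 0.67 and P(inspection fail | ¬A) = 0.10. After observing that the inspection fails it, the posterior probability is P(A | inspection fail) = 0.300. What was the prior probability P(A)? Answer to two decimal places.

Bayes' rule in odds form gives O(A|E) = O(A)·[P(E|A)/P(E|¬A)], hence O(A) = O(A|E)/LR.
Posterior odds = 0.300/(1−0.300) = 0.4286. LR = 0.67/0.10 = 6.7000.
Prior odds = 0.4286/6.7000 = 0.0640, so P(A) = 0.0640/(1+0.0640) ≈ 0.06.

P(A) = 0.06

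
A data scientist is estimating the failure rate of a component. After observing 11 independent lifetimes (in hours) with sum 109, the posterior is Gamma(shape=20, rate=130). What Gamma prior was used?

Gamma–exponential conjugacy: posterior shape = α + n, posterior rate = β + Σtᵢ.
So α = 20 − 11 = 9 and β = 130 − 109 = 21.

Gamma(shape=9, rate=21)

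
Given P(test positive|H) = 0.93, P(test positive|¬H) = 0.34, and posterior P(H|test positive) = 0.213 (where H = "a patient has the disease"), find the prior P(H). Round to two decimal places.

P(H) = 0.09

In odds form, posterior odds = prior odds × likelihood ratio, so prior odds = posterior odds ÷ LR.
Posterior odds = 0.213/(1−0.213) = 0.2706. LR = 0.93/0.34 = 2.7353.
Prior odds = 0.2706/2.7353 = 0.0989, so P(H) = 0.0989/(1+0.0989) ≈ 0.09.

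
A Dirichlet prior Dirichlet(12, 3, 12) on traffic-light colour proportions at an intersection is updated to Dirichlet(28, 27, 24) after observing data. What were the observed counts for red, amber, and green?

For a Dirichlet(α) prior with multinomial counts c, the posterior is Dirichlet(α + c) componentwise.
Counts are posterior − prior componentwise: 28−12=16, 27−3=24, 24−12=12.

counts (16, 24, 12)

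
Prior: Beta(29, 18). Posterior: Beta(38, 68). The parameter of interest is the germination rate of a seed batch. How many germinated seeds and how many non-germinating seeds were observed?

Beta is conjugate to the binomial likelihood: posterior = Beta(a+s, b+f).
So s = 38 − 29 = 9 and f = 68 − 18 = 50.

9 germinated seeds and 50 non-germinating seeds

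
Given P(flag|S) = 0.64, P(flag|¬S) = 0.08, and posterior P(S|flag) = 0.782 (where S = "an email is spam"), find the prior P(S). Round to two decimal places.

In odds form, posterior odds = prior odds × likelihood ratio, so prior odds = posterior odds ÷ LR.
Posterior odds = 0.782/(1−0.782) = 3.5872. LR = 0.64/0.08 = 8.0000.
Prior odds = 3.5872/8.0000 = 0.4484, so P(S) = 0.4484/(1+0.4484) ≈ 0.31.

P(S) = 0.31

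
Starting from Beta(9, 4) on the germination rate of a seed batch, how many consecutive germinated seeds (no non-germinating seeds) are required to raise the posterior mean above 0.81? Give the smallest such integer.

k = 9

After k germinated seeds and 0 non-germinating seeds the posterior is Beta(9+k, 4), with mean (9+k)/(9+4+k).
Set (9+k)/(13+k) > 0.81 and solve: k > (0.81·13 − 9)/(1 − 0.81) = 8.053.
The smallest integer exceeding 8.053 is 9, and checking k=9: (18)/(22) = 0.8182 > 0.81.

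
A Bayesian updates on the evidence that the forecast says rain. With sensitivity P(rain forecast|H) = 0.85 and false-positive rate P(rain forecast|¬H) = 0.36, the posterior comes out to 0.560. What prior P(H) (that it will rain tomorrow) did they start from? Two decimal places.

Bayes' rule in odds form gives O(H|E) = O(H)·[P(E|H)/P(E|¬H)], hence O(H) = O(H|E)/LR.
Posterior odds = 0.560/(1−0.560) = 1.2727. LR = 0.85/0.36 = 2.3611.
Prior odds = 1.2727/2.3611 = 0.5390, so P(H) = 0.5390/(1+0.5390) ≈ 0.35.

P(H) = 0.35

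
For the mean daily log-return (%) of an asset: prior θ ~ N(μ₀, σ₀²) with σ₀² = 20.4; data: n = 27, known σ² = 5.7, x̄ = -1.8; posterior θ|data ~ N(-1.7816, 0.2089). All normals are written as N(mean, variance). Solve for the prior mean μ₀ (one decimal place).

μ₀ = 0.0

With known observation variance, the Normal–Normal posterior has precision τ_n = τ₀ + n/σ² and mean μ_n = (τ₀μ₀ + (n/σ²)x̄)/τ_n.
Here τ₀ = 1/20.4 = 0.049020 and τ_data = 27/5.7 = 4.736842, so τ_n = 4.785862.
Rearranging for μ₀: μ₀ = (μ_n·τ_n − τ_data·x̄)/τ₀ = (-1.7816·4.785862 − 4.736842·-1.8) / 0.049020 = -0.000176/0.049020 ≈ 0.0.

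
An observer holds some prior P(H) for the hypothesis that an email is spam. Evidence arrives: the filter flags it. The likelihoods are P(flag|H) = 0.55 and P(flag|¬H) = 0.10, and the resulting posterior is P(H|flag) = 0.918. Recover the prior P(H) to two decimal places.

P(H) = 0.67

Bayes' rule in odds form gives O(H|E) = O(H)·[P(E|H)/P(E|¬H)], hence O(H) = O(H|E)/LR.
Posterior odds = 0.918/(1−0.918) = 11.1951. LR = 0.55/0.10 = 5.5000.
Prior odds = 11.1951/5.5000 = 2.0355, so P(H) = 2.0355/(1+2.0355) ≈ 0.67.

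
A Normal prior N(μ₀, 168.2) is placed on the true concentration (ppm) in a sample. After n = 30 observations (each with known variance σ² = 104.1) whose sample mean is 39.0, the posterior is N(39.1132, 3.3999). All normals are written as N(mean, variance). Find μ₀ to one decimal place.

μ₀ = 44.6

The posterior mean is a precision-weighted average: μ_n = (τ₀μ₀ + τ_data·x̄)/(τ₀+τ_data), with τ₀=1/σ₀² and τ_data=n/σ².
Here τ₀ = 1/168.2 = 0.005945 and τ_data = 30/104.1 = 0.288184, so τ_n = 0.294129.
Rearranging for μ₀: μ₀ = (μ_n·τ_n − τ_data·x̄)/τ₀ = (39.1132·0.294129 − 0.288184·39.0) / 0.005945 = 0.265150/0.005945 ≈ 44.6.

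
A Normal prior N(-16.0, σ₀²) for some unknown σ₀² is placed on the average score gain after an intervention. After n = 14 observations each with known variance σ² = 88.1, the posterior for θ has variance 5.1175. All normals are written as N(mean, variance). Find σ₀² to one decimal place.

σ₀² = 27.4

Posterior precision equals prior precision plus data precision: 1/σ_n² = 1/σ₀² + n/σ².
So 1/σ₀² = 1/5.1175 − 14/88.1 = 0.195408 − 0.158910 = 0.036498.
Hence σ₀² = 1/0.036498 ≈ 27.4.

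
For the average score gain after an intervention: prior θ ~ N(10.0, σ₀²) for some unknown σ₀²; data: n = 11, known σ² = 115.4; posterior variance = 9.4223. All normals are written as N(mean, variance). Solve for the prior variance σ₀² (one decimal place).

σ₀² = 92.5

Posterior precision equals prior precision plus data precision: 1/σ_n² = 1/σ₀² + n/σ².
So 1/σ₀² = 1/9.4223 − 11/115.4 = 0.106131 − 0.095321 = 0.010810.
Hence σ₀² = 1/0.010810 ≈ 92.5.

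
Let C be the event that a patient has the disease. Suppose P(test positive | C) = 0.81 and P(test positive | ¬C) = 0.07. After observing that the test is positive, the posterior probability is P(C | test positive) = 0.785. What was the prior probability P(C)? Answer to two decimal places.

P(C) = 0.24

In odds form, posterior odds = prior odds × likelihood ratio, so prior odds = posterior odds ÷ LR.
Posterior odds = 0.785/(1−0.785) = 3.6512. LR = 0.81/0.07 = 11.5714.
Prior odds = 3.6512/11.5714 = 0.3155, so P(C) = 0.3155/(1+0.3155) ≈ 0.24.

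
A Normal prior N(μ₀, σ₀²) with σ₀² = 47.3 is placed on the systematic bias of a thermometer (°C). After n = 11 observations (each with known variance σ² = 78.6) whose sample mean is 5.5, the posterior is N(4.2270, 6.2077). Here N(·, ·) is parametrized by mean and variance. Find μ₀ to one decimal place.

μ₀ = -4.2

With known observation variance, the Normal–Normal posterior has precision τ_n = τ₀ + n/σ² and mean μ_n = (τ₀μ₀ + (n/σ²)x̄)/τ_n.
Here τ₀ = 1/47.3 = 0.021142 and τ_data = 11/78.6 = 0.139949, so τ_n = 0.161091.
Rearranging for μ₀: μ₀ = (μ_n·τ_n − τ_data·x̄)/τ₀ = (4.2270·0.161091 − 0.139949·5.5) / 0.021142 = -0.088788/0.021142 ≈ -4.2.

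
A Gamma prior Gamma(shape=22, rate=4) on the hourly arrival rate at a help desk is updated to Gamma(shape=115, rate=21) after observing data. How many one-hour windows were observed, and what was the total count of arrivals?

n = 17 one-hour windows with total 93 arrivals

Gamma–Poisson conjugacy: posterior shape = α + Σxᵢ, posterior rate = β + n.
Matching: Σxᵢ = 115 − 22 = 93 and n = 21 − 4 = 17.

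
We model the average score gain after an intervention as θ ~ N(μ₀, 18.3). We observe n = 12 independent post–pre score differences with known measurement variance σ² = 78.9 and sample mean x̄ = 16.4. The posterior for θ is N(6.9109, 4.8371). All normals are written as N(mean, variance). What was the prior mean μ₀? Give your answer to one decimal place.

μ₀ = -19.5

The posterior mean is a precision-weighted average: μ_n = (τ₀μ₀ + τ_data·x̄)/(τ₀+τ_data), with τ₀=1/σ₀² and τ_data=n/σ².
Here τ₀ = 1/18.3 = 0.054645 and τ_data = 12/78.9 = 0.152091, so τ_n = 0.206736.
Rearranging for μ₀: μ₀ = (μ_n·τ_n − τ_data·x̄)/τ₀ = (6.9109·0.206736 − 0.152091·16.4) / 0.054645 = -1.065561/0.054645 ≈ -19.5.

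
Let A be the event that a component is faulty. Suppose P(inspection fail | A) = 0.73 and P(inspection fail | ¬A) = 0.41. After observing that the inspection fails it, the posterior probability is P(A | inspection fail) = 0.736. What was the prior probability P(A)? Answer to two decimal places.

Bayes' rule in odds form gives O(A|E) = O(A)·[P(E|A)/P(E|¬A)], hence O(A) = O(A|E)/LR.
Posterior odds = 0.736/(1−0.736) = 2.7879. LR = 0.73/0.41 = 1.7805.
Prior odds = 2.7879/1.7805 = 1.5658, so P(A) = 1.5658/(1+1.5658) ≈ 0.61.

P(A) = 0.61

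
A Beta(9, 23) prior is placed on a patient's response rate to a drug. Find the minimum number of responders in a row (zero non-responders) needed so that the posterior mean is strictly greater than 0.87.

After k responders and 0 non-responders the posterior is Beta(9+k, 23), with mean (9+k)/(9+23+k).
Set (9+k)/(32+k) > 0.87 and solve: k > (0.87·32 − 9)/(1 − 0.87) = 144.923.
The smallest integer exceeding 144.923 is 145.

k = 145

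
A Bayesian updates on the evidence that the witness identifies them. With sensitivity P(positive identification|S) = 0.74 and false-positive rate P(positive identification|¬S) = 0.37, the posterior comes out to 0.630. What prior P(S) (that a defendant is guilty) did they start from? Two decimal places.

P(S) = 0.46

Bayes' rule in odds form gives O(S|E) = O(S)·[P(E|S)/P(E|¬S)], hence O(S) = O(S|E)/LR.
Posterior odds = 0.630/(1−0.630) = 1.7027. LR = 0.74/0.37 = 2.0000.
Prior odds = 1.7027/2.0000 = 0.8514, so P(S) = 0.8514/(1+0.8514) ≈ 0.46.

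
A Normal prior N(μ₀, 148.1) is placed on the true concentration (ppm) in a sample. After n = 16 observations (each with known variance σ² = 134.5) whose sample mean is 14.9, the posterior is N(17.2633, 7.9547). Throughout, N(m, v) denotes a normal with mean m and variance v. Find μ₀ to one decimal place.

μ₀ = 58.9

The posterior mean is a precision-weighted average: μ_n = (τ₀μ₀ + τ_data·x̄)/(τ₀+τ_data), with τ₀=1/σ₀² and τ_data=n/σ².
Here τ₀ = 1/148.1 = 0.006752 and τ_data = 16/134.5 = 0.118959, so τ_n = 0.125711.
Rearranging for μ₀: μ₀ = (μ_n·τ_n − τ_data·x̄)/τ₀ = (17.2633·0.125711 − 0.118959·14.9) / 0.006752 = 0.397698/0.006752 ≈ 58.9.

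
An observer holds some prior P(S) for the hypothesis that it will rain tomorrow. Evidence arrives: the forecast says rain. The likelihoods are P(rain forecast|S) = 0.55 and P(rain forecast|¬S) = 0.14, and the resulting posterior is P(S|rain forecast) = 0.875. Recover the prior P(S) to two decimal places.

P(S) = 0.64

In odds form, posterior odds = prior odds × likelihood ratio, so prior odds = posterior odds ÷ LR.
Posterior odds = 0.875/(1−0.875) = 7.0000. LR = 0.55/0.14 = 3.9286.
Prior odds = 7.0000/3.9286 = 1.7818, so P(S) = 1.7818/(1+1.7818) ≈ 0.64.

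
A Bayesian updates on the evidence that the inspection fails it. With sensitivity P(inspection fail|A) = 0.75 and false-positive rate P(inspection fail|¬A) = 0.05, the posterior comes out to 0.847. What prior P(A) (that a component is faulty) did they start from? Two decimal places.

P(A) = 0.27

In odds form, posterior odds = prior odds × likelihood ratio, so prior odds = posterior odds ÷ LR.
Posterior odds = 0.847/(1−0.847) = 5.5359. LR = 0.75/0.05 = 15.0000.
Prior odds = 5.5359/15.0000 = 0.3691, so P(A) = 0.3691/(1+0.3691) ≈ 0.27.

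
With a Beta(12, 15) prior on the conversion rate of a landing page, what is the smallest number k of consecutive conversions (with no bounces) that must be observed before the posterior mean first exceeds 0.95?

After k conversions and 0 bounces the posterior is Beta(12+k, 15), with mean (12+k)/(12+15+k).
Set (12+k)/(27+k) > 0.95 and solve: k > (0.95·27 − 12)/(1 − 0.95) = 273.000.
The smallest integer exceeding 273.000 is 274, and checking k=274: (286)/(301) = 0.9502 > 0.95.

k = 274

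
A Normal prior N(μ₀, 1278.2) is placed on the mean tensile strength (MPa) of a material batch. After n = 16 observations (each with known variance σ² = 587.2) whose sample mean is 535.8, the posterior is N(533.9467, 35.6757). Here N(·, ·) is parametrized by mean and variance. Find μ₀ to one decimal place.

With known observation variance, the Normal–Normal posterior has precision τ_n = τ₀ + n/σ² and mean μ_n = (τ₀μ₀ + (n/σ²)x̄)/τ_n.
Here τ₀ = 1/1278.2 = 0.000782 and τ_data = 16/587.2 = 0.027248, so τ_n = 0.028030.
Rearranging for μ₀: μ₀ = (μ_n·τ_n − τ_data·x̄)/τ₀ = (533.9467·0.028030 − 0.027248·535.8) / 0.000782 = 0.367048/0.000782 ≈ 469.4.

μ₀ = 469.4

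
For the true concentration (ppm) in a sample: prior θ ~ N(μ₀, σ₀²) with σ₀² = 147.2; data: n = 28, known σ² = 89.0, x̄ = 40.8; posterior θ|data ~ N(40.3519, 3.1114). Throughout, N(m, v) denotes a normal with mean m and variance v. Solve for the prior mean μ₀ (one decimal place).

μ₀ = 19.6

The posterior mean is a precision-weighted average: μ_n = (τ₀μ₀ + τ_data·x̄)/(τ₀+τ_data), with τ₀=1/σ₀² and τ_data=n/σ².
Here τ₀ = 1/147.2 = 0.006793 and τ_data = 28/89.0 = 0.314607, so τ_n = 0.321400.
Rearranging for μ₀: μ₀ = (μ_n·τ_n − τ_data·x̄)/τ₀ = (40.3519·0.321400 − 0.314607·40.8) / 0.006793 = 0.133135/0.006793 ≈ 19.6.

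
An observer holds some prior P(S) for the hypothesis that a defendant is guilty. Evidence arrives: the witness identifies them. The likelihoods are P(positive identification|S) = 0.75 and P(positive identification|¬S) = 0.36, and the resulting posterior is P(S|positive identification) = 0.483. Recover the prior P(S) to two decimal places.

P(S) = 0.31

In odds form, posterior odds = prior odds × likelihood ratio, so prior odds = posterior odds ÷ LR.
Posterior odds = 0.483/(1−0.483) = 0.9342. LR = 0.75/0.36 = 2.0833.
Prior odds = 0.9342/2.0833 = 0.4484, so P(S) = 0.4484/(1+0.4484) ≈ 0.31.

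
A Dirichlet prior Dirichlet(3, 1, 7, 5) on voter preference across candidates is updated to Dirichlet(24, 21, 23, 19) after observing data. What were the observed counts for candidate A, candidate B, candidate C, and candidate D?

For a Dirichlet(α) prior with multinomial counts c, the posterior is Dirichlet(α + c) componentwise.
Counts are posterior − prior componentwise: 24−3=21, 21−1=20, 23−7=16, 19−5=14.

counts (21, 20, 16, 14)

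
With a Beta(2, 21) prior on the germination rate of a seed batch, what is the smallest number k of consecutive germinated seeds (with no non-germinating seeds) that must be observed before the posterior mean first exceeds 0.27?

After k germinated seeds and 0 non-germinating seeds the posterior is Beta(2+k, 21), with mean (2+k)/(2+21+k).
Set (2+k)/(23+k) > 0.27 and solve: k > (0.27·23 − 2)/(1 − 0.27) = 5.767.
The smallest integer exceeding 5.767 is 6, and checking k=6: (8)/(29) = 0.2759 > 0.27.

k = 6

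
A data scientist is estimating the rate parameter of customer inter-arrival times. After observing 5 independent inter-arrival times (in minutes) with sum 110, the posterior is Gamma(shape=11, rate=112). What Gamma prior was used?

For an exponential likelihood with a Gamma(α, β) prior on the rate, n observations with total T give posterior Gamma(α+n, β+T).
So α = 11 − 5 = 6 and β = 112 − 110 = 2.

Gamma(shape=6, rate=2)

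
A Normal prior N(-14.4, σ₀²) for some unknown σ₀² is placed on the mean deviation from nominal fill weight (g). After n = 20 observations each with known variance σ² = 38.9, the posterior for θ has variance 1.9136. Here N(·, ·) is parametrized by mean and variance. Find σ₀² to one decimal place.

Posterior precision equals prior precision plus data precision: 1/σ_n² = 1/σ₀² + n/σ².
So 1/σ₀² = 1/1.9136 − 20/38.9 = 0.522575 − 0.514139 = 0.008436.
Hence σ₀² = 1/0.008436 ≈ 118.5.

σ₀² = 118.5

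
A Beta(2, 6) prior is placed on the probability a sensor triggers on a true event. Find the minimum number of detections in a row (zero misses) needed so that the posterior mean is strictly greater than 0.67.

After k detections and 0 misses the posterior is Beta(2+k, 6), with mean (2+k)/(2+6+k).
Set (2+k)/(8+k) > 0.67 and solve: k > (0.67·8 − 2)/(1 − 0.67) = 10.182.
The smallest integer exceeding 10.182 is 11, and checking k=11: (13)/(19) = 0.6842 > 0.67.

k = 11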